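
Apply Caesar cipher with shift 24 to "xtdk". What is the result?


Caesar cipher: shift "xtdk" by 24
  'x' (pos 23) + 24 = pos 21 = 'v'
  't' (pos 19) + 24 = pos 17 = 'r'
  'd' (pos 3) + 24 = pos 1 = 'b'
  'k' (pos 10) + 24 = pos 8 = 'i'
Result: vrbi

vrbi


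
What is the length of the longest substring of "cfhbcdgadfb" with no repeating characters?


Input: "cfhbcdgadfb"
Sliding window (track last position of each char):
  Position 0 ('c'): window [0,0] length 1 -- new best
  Position 1 ('f'): window [0,1] length 2 -- new best
  Position 2 ('h'): window [0,2] length 3 -- new best
  Position 3 ('b'): window [0,3] length 4 -- new best
  Position 4 ('c'): repeat (last at 0), move window start to 1
  Position 4 ('c'): window [1,4] length 4
  Position 5 ('d'): window [1,5] length 5 -- new best
  Position 6 ('g'): window [1,6] length 6 -- new best
  Position 7 ('a'): window [1,7] length 7 -- new best
  Position 8 ('d'): repeat (last at 5), move window start to 6
  Position 8 ('d'): window [6,8] length 3
  Position 9 ('f'): window [6,9] length 4
  Position 10 ('b'): window [6,10] length 5
Longest substring with no repeats: "fhbcdga" with length 7

7


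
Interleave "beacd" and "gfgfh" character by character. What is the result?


Interleaving "beacd" and "gfgfh":
  Position 0: 'b' from first, 'g' from second => "bg"
  Position 1: 'e' from first, 'f' from second => "ef"
  Position 2: 'a' from first, 'g' from second => "ag"
  Position 3: 'c' from first, 'f' from second => "cf"
  Position 4: 'd' from first, 'h' from second => "dh"
Result: bgefagcfdh

bgefagcfdh


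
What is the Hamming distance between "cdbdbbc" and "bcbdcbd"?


Comparing "cdbdbbc" and "bcbdcbd" position by position:
  Position 0: 'c' vs 'b' => differ
  Position 1: 'd' vs 'c' => differ
  Position 2: 'b' vs 'b' => same
  Position 3: 'd' vs 'd' => same
  Position 4: 'b' vs 'c' => differ
  Position 5: 'b' vs 'b' => same
  Position 6: 'c' vs 'd' => differ
Total differences (Hamming distance): 4

4


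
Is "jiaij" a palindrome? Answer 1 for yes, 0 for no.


Input: jiaij
Reversed: jiaij
  Compare pos 0 ('j') with pos 4 ('j'): match
  Compare pos 1 ('i') with pos 3 ('i'): match
Result: palindrome

1


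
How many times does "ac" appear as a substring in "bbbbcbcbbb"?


Searching for "ac" in "bbbbcbcbbb"
Scanning each position:
  Position 0: "bb" => no
  Position 1: "bb" => no
  Position 2: "bb" => no
  Position 3: "bc" => no
  Position 4: "cb" => no
  Position 5: "bc" => no
  Position 6: "cb" => no
  Position 7: "bb" => no
  Position 8: "bb" => no
Total occurrences: 0

0


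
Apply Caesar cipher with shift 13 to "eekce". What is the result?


Caesar cipher: shift "eekce" by 13
  'e' (pos 4) + 13 = pos 17 = 'r'
  'e' (pos 4) + 13 = pos 17 = 'r'
  'k' (pos 10) + 13 = pos 23 = 'x'
  'c' (pos 2) + 13 = pos 15 = 'p'
  'e' (pos 4) + 13 = pos 17 = 'r'
Result: rrxpr

rrxpr


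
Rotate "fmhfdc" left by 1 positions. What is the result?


Input: "fmhfdc", rotate left by 1
First 1 characters: "f"
Remaining characters: "mhfdc"
Concatenate remaining + first: "mhfdc" + "f" = "mhfdcf"

mhfdcf


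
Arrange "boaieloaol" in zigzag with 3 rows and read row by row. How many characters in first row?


Zigzag "boaieloaol" into 3 rows:
Placing characters:
  'b' => row 0
  'o' => row 1
  'a' => row 2
  'i' => row 1
  'e' => row 0
  'l' => row 1
  'o' => row 2
  'a' => row 1
  'o' => row 0
  'l' => row 1
Rows:
  Row 0: "beo"
  Row 1: "oilal"
  Row 2: "ao"
First row length: 3

3


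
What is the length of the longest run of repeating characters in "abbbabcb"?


Input: "abbbabcb"
Scanning for longest run:
  Position 1 ('b'): new char, reset run to 1
  Position 2 ('b'): continues run of 'b', length=2
  Position 3 ('b'): continues run of 'b', length=3
  Position 4 ('a'): new char, reset run to 1
  Position 5 ('b'): new char, reset run to 1
  Position 6 ('c'): new char, reset run to 1
  Position 7 ('b'): new char, reset run to 1
Longest run: 'b' with length 3

3


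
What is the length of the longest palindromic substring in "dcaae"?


Input: "dcaae"
Checking substrings for palindromes:
  [2:4] "aa" (len 2) => palindrome
Longest palindromic substring: "aa" with length 2

2


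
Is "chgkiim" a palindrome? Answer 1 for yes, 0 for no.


Input: chgkiim
Reversed: miikghc
  Compare pos 0 ('c') with pos 6 ('m'): MISMATCH
  Compare pos 1 ('h') with pos 5 ('i'): MISMATCH
  Compare pos 2 ('g') with pos 4 ('i'): MISMATCH
Result: not a palindrome

0


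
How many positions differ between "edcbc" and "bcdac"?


Comparing "edcbc" and "bcdac" position by position:
  Position 0: 'e' vs 'b' => DIFFER
  Position 1: 'd' vs 'c' => DIFFER
  Position 2: 'c' vs 'd' => DIFFER
  Position 3: 'b' vs 'a' => DIFFER
  Position 4: 'c' vs 'c' => same
Positions that differ: 4

4


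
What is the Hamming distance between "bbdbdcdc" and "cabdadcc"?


Comparing "bbdbdcdc" and "cabdadcc" position by position:
  Position 0: 'b' vs 'c' => differ
  Position 1: 'b' vs 'a' => differ
  Position 2: 'd' vs 'b' => differ
  Position 3: 'b' vs 'd' => differ
  Position 4: 'd' vs 'a' => differ
  Position 5: 'c' vs 'd' => differ
  Position 6: 'd' vs 'c' => differ
  Position 7: 'c' vs 'c' => same
Total differences (Hamming distance): 7

7


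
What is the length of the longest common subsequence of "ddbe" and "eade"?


LCS of "ddbe" and "eade"
DP table:
           e    a    d    e
      0    0    0    0    0
  d   0    0    0    1    1
  d   0    0    0    1    1
  b   0    0    0    1    1
  e   0    1    1    1    2
LCS length = dp[4][4] = 2

2


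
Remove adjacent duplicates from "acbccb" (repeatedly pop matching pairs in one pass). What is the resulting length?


Input: acbccb
Stack-based adjacent duplicate removal:
  Read 'a': push. Stack: a
  Read 'c': push. Stack: ac
  Read 'b': push. Stack: acb
  Read 'c': push. Stack: acbc
  Read 'c': matches stack top 'c' => pop. Stack: acb
  Read 'b': matches stack top 'b' => pop. Stack: ac
Final stack: "ac" (length 2)

2


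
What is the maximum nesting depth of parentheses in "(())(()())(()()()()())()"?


Input: "(())(()())(()()()()())()"
Tracking depth:
  Position 0 '(': depth becomes 1
  Position 1 '(': depth becomes 2
  Position 2 ')': depth becomes 1
  Position 3 ')': depth becomes 0
  Position 4 '(': depth becomes 1
  Position 5 '(': depth becomes 2
  Position 6 ')': depth becomes 1
  Position 7 '(': depth becomes 2
  Position 8 ')': depth becomes 1
  Position 9 ')': depth becomes 0
  Position 10 '(': depth becomes 1
  Position 11 '(': depth becomes 2
  Position 12 ')': depth becomes 1
  Position 13 '(': depth becomes 2
  Position 14 ')': depth becomes 1
  Position 15 '(': depth becomes 2
  Position 16 ')': depth becomes 1
  Position 17 '(': depth becomes 2
  Position 18 ')': depth becomes 1
  Position 19 '(': depth becomes 2
  Position 20 ')': depth becomes 1
  Position 21 ')': depth becomes 0
  Position 22 '(': depth becomes 1
  Position 23 ')': depth becomes 0
Maximum depth reached: 2

2


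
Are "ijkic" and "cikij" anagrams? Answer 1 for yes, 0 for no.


Strings: "ijkic", "cikij"
Sorted first:  ciijk
Sorted second: ciijk
Sorted forms match => anagrams

1


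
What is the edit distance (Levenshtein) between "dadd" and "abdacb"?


Computing edit distance: "dadd" -> "abdacb"
DP table:
           a    b    d    a    c    b
      0    1    2    3    4    5    6
  d   1    1    2    2    3    4    5
  a   2    1    2    3    2    3    4
  d   3    2    2    2    3    3    4
  d   4    3    3    2    3    4    4
Edit distance = dp[4][6] = 4

4


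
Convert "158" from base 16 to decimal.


Input: "158" in base 16
Positional expansion:
  Digit '1' (value 1) x 16^2 = 256
  Digit '5' (value 5) x 16^1 = 80
  Digit '8' (value 8) x 16^0 = 8
Sum = 344

344


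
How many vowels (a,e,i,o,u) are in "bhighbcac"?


Input: bhighbcac
Checking each character:
  'b' at position 0: consonant
  'h' at position 1: consonant
  'i' at position 2: vowel (running total: 1)
  'g' at position 3: consonant
  'h' at position 4: consonant
  'b' at position 5: consonant
  'c' at position 6: consonant
  'a' at position 7: vowel (running total: 2)
  'c' at position 8: consonant
Total vowels: 2

2


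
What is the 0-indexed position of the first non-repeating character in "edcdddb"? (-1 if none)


Input: edcdddb
Character frequencies:
  'b': 1
  'c': 1
  'd': 4
  'e': 1
Scanning left to right for freq == 1:
  Position 0 ('e'): unique! => answer = 0

0


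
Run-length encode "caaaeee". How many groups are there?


Input: caaaeee
Scanning for consecutive runs:
  Group 1: 'c' x 1 (positions 0-0)
  Group 2: 'a' x 3 (positions 1-3)
  Group 3: 'e' x 3 (positions 4-6)
Total groups: 3

3


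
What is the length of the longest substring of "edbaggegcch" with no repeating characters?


Input: "edbaggegcch"
Sliding window (track last position of each char):
  Position 0 ('e'): window [0,0] length 1 -- new best
  Position 1 ('d'): window [0,1] length 2 -- new best
  Position 2 ('b'): window [0,2] length 3 -- new best
  Position 3 ('a'): window [0,3] length 4 -- new best
  Position 4 ('g'): window [0,4] length 5 -- new best
  Position 5 ('g'): repeat (last at 4), move window start to 5
  Position 5 ('g'): window [5,5] length 1
  Position 6 ('e'): window [5,6] length 2
  Position 7 ('g'): repeat (last at 5), move window start to 6
  Position 7 ('g'): window [6,7] length 2
  Position 8 ('c'): window [6,8] length 3
  Position 9 ('c'): repeat (last at 8), move window start to 9
  Position 9 ('c'): window [9,9] length 1
  Position 10 ('h'): window [9,10] length 2
Longest substring with no repeats: "edbag" with length 5

5


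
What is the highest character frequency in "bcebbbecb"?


Input: bcebbbecb
Character counts:
  'b': 5
  'c': 2
  'e': 2
Maximum frequency: 5

5


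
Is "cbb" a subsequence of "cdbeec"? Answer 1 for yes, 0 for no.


Check if "cbb" is a subsequence of "cdbeec"
Greedy scan:
  Position 0 ('c'): matches sub[0] = 'c'
  Position 1 ('d'): no match needed
  Position 2 ('b'): matches sub[1] = 'b'
  Position 3 ('e'): no match needed
  Position 4 ('e'): no match needed
  Position 5 ('c'): no match needed
Only matched 2/3 characters => not a subsequence

0


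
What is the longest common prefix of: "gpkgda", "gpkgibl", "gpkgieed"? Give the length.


Words: gpkgda, gpkgibl, gpkgieed
  Position 0: all 'g' => match
  Position 1: all 'p' => match
  Position 2: all 'k' => match
  Position 3: all 'g' => match
  Position 4: ('d', 'i', 'i') => mismatch, stop
LCP = "gpkg" (length 4)

4


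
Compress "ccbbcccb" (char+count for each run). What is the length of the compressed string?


Input: ccbbcccb
Runs:
  'c' x 2 => "c2"
  'b' x 2 => "b2"
  'c' x 3 => "c3"
  'b' x 1 => "b1"
Compressed: "c2b2c3b1"
Compressed length: 8

8


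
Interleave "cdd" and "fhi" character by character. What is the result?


Interleaving "cdd" and "fhi":
  Position 0: 'c' from first, 'f' from second => "cf"
  Position 1: 'd' from first, 'h' from second => "dh"
  Position 2: 'd' from first, 'i' from second => "di"
Result: cfdhdi

cfdhdi


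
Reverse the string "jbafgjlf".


Input: jbafgjlf
Reading characters right to left:
  Position 7: 'f'
  Position 6: 'l'
  Position 5: 'j'
  Position 4: 'g'
  Position 3: 'f'
  Position 2: 'a'
  Position 1: 'b'
  Position 0: 'j'
Reversed: fljgfabj

fljgfabj


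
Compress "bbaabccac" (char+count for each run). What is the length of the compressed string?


Input: bbaabccac
Runs:
  'b' x 2 => "b2"
  'a' x 2 => "a2"
  'b' x 1 => "b1"
  'c' x 2 => "c2"
  'a' x 1 => "a1"
  'c' x 1 => "c1"
Compressed: "b2a2b1c2a1c1"
Compressed length: 12

12


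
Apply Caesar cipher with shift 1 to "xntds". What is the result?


Caesar cipher: shift "xntds" by 1
  'x' (pos 23) + 1 = pos 24 = 'y'
  'n' (pos 13) + 1 = pos 14 = 'o'
  't' (pos 19) + 1 = pos 20 = 'u'
  'd' (pos 3) + 1 = pos 4 = 'e'
  's' (pos 18) + 1 = pos 19 = 't'
Result: youet

youet


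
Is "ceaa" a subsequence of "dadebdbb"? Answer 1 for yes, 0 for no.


Check if "ceaa" is a subsequence of "dadebdbb"
Greedy scan:
  Position 0 ('d'): no match needed
  Position 1 ('a'): no match needed
  Position 2 ('d'): no match needed
  Position 3 ('e'): no match needed
  Position 4 ('b'): no match needed
  Position 5 ('d'): no match needed
  Position 6 ('b'): no match needed
  Position 7 ('b'): no match needed
Only matched 0/4 characters => not a subsequence

0


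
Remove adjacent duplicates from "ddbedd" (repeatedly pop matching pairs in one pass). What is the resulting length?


Input: ddbedd
Stack-based adjacent duplicate removal:
  Read 'd': push. Stack: d
  Read 'd': matches stack top 'd' => pop. Stack: (empty)
  Read 'b': push. Stack: b
  Read 'e': push. Stack: be
  Read 'd': push. Stack: bed
  Read 'd': matches stack top 'd' => pop. Stack: be
Final stack: "be" (length 2)

2


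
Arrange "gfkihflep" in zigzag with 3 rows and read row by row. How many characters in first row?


Zigzag "gfkihflep" into 3 rows:
Placing characters:
  'g' => row 0
  'f' => row 1
  'k' => row 2
  'i' => row 1
  'h' => row 0
  'f' => row 1
  'l' => row 2
  'e' => row 1
  'p' => row 0
Rows:
  Row 0: "ghp"
  Row 1: "fife"
  Row 2: "kl"
First row length: 3

3


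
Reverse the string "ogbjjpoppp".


Input: ogbjjpoppp
Reading characters right to left:
  Position 9: 'p'
  Position 8: 'p'
  Position 7: 'p'
  Position 6: 'o'
  Position 5: 'p'
  Position 4: 'j'
  Position 3: 'j'
  Position 2: 'b'
  Position 1: 'g'
  Position 0: 'o'
Reversed: pppopjjbgo

pppopjjbgo


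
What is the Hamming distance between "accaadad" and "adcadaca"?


Comparing "accaadad" and "adcadaca" position by position:
  Position 0: 'a' vs 'a' => same
  Position 1: 'c' vs 'd' => differ
  Position 2: 'c' vs 'c' => same
  Position 3: 'a' vs 'a' => same
  Position 4: 'a' vs 'd' => differ
  Position 5: 'd' vs 'a' => differ
  Position 6: 'a' vs 'c' => differ
  Position 7: 'd' vs 'a' => differ
Total differences (Hamming distance): 5

5


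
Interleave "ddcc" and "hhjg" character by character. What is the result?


Interleaving "ddcc" and "hhjg":
  Position 0: 'd' from first, 'h' from second => "dh"
  Position 1: 'd' from first, 'h' from second => "dh"
  Position 2: 'c' from first, 'j' from second => "cj"
  Position 3: 'c' from first, 'g' from second => "cg"
Result: dhdhcjcg

dhdhcjcg


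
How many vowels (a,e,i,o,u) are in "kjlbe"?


Input: kjlbe
Checking each character:
  'k' at position 0: consonant
  'j' at position 1: consonant
  'l' at position 2: consonant
  'b' at position 3: consonant
  'e' at position 4: vowel (running total: 1)
Total vowels: 1

1


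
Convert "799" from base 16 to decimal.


Input: "799" in base 16
Positional expansion:
  Digit '7' (value 7) x 16^2 = 1792
  Digit '9' (value 9) x 16^1 = 144
  Digit '9' (value 9) x 16^0 = 9
Sum = 1945

1945


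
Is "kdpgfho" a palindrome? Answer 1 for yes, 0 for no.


Input: kdpgfho
Reversed: ohfgpdk
  Compare pos 0 ('k') with pos 6 ('o'): MISMATCH
  Compare pos 1 ('d') with pos 5 ('h'): MISMATCH
  Compare pos 2 ('p') with pos 4 ('f'): MISMATCH
Result: not a palindrome

0


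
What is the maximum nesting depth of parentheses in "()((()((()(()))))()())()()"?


Input: "()((()((()(()))))()())()()"
Tracking depth:
  Position 0 '(': depth becomes 1
  Position 1 ')': depth becomes 0
  Position 2 '(': depth becomes 1
  Position 3 '(': depth becomes 2
  Position 4 '(': depth becomes 3
  Position 5 ')': depth becomes 2
  Position 6 '(': depth becomes 3
  Position 7 '(': depth becomes 4
  Position 8 '(': depth becomes 5
  Position 9 ')': depth becomes 4
  Position 10 '(': depth becomes 5
  Position 11 '(': depth becomes 6
  Position 12 ')': depth becomes 5
  Position 13 ')': depth becomes 4
  Position 14 ')': depth becomes 3
  Position 15 ')': depth becomes 2
  Position 16 ')': depth becomes 1
  Position 17 '(': depth becomes 2
  Position 18 ')': depth becomes 1
  Position 19 '(': depth becomes 2
  Position 20 ')': depth becomes 1
  Position 21 ')': depth becomes 0
  Position 22 '(': depth becomes 1
  Position 23 ')': depth becomes 0
  Position 24 '(': depth becomes 1
  Position 25 ')': depth becomes 0
Maximum depth reached: 6

6


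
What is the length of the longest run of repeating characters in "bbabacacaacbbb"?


Input: "bbabacacaacbbb"
Scanning for longest run:
  Position 1 ('b'): continues run of 'b', length=2
  Position 2 ('a'): new char, reset run to 1
  Position 3 ('b'): new char, reset run to 1
  Position 4 ('a'): new char, reset run to 1
  Position 5 ('c'): new char, reset run to 1
  Position 6 ('a'): new char, reset run to 1
  Position 7 ('c'): new char, reset run to 1
  Position 8 ('a'): new char, reset run to 1
  Position 9 ('a'): continues run of 'a', length=2
  Position 10 ('c'): new char, reset run to 1
  Position 11 ('b'): new char, reset run to 1
  Position 12 ('b'): continues run of 'b', length=2
  Position 13 ('b'): continues run of 'b', length=3
Longest run: 'b' with length 3

3


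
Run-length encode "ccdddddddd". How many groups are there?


Input: ccdddddddd
Scanning for consecutive runs:
  Group 1: 'c' x 2 (positions 0-1)
  Group 2: 'd' x 8 (positions 2-9)
Total groups: 2

2


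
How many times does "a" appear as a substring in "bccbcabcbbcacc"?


Searching for "a" in "bccbcabcbbcacc"
Scanning each position:
  Position 0: "b" => no
  Position 1: "c" => no
  Position 2: "c" => no
  Position 3: "b" => no
  Position 4: "c" => no
  Position 5: "a" => MATCH
  Position 6: "b" => no
  Position 7: "c" => no
  Position 8: "b" => no
  Position 9: "b" => no
  Position 10: "c" => no
  Position 11: "a" => MATCH
  Position 12: "c" => no
  Position 13: "c" => no
Total occurrences: 2

2


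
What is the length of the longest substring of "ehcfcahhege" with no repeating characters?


Input: "ehcfcahhege"
Sliding window (track last position of each char):
  Position 0 ('e'): window [0,0] length 1 -- new best
  Position 1 ('h'): window [0,1] length 2 -- new best
  Position 2 ('c'): window [0,2] length 3 -- new best
  Position 3 ('f'): window [0,3] length 4 -- new best
  Position 4 ('c'): repeat (last at 2), move window start to 3
  Position 4 ('c'): window [3,4] length 2
  Position 5 ('a'): window [3,5] length 3
  Position 6 ('h'): window [3,6] length 4
  Position 7 ('h'): repeat (last at 6), move window start to 7
  Position 7 ('h'): window [7,7] length 1
  Position 8 ('e'): window [7,8] length 2
  Position 9 ('g'): window [7,9] length 3
  Position 10 ('e'): repeat (last at 8), move window start to 9
  Position 10 ('e'): window [9,10] length 2
Longest substring with no repeats: "ehcf" with length 4

4


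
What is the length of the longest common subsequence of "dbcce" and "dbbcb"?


LCS of "dbcce" and "dbbcb"
DP table:
           d    b    b    c    b
      0    0    0    0    0    0
  d   0    1    1    1    1    1
  b   0    1    2    2    2    2
  c   0    1    2    2    3    3
  c   0    1    2    2    3    3
  e   0    1    2    2    3    3
LCS length = dp[5][5] = 3

3


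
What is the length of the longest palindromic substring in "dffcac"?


Input: "dffcac"
Checking substrings for palindromes:
  [3:6] "cac" (len 3) => palindrome
  [1:3] "ff" (len 2) => palindrome
Longest palindromic substring: "cac" with length 3

3


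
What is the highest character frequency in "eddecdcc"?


Input: eddecdcc
Character counts:
  'c': 3
  'd': 3
  'e': 2
Maximum frequency: 3

3


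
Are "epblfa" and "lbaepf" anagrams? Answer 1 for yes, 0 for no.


Strings: "epblfa", "lbaepf"
Sorted first:  abeflp
Sorted second: abeflp
Sorted forms match => anagrams

1


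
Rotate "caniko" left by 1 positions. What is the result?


Input: "caniko", rotate left by 1
First 1 characters: "c"
Remaining characters: "aniko"
Concatenate remaining + first: "aniko" + "c" = "anikoc"

anikoc


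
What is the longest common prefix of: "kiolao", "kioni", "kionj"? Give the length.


Words: kiolao, kioni, kionj
  Position 0: all 'k' => match
  Position 1: all 'i' => match
  Position 2: all 'o' => match
  Position 3: ('l', 'n', 'n') => mismatch, stop
LCP = "kio" (length 3)

3


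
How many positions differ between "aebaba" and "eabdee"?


Comparing "aebaba" and "eabdee" position by position:
  Position 0: 'a' vs 'e' => DIFFER
  Position 1: 'e' vs 'a' => DIFFER
  Position 2: 'b' vs 'b' => same
  Position 3: 'a' vs 'd' => DIFFER
  Position 4: 'b' vs 'e' => DIFFER
  Position 5: 'a' vs 'e' => DIFFER
Positions that differ: 5

5


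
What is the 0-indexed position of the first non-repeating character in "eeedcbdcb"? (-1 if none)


Input: eeedcbdcb
Character frequencies:
  'b': 2
  'c': 2
  'd': 2
  'e': 3
Scanning left to right for freq == 1:
  Position 0 ('e'): freq=3, skip
  Position 1 ('e'): freq=3, skip
  Position 2 ('e'): freq=3, skip
  Position 3 ('d'): freq=2, skip
  Position 4 ('c'): freq=2, skip
  Position 5 ('b'): freq=2, skip
  Position 6 ('d'): freq=2, skip
  Position 7 ('c'): freq=2, skip
  Position 8 ('b'): freq=2, skip
  No unique character found => answer = -1

-1


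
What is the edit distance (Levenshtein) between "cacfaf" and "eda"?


Computing edit distance: "cacfaf" -> "eda"
DP table:
           e    d    a
      0    1    2    3
  c   1    1    2    3
  a   2    2    2    2
  c   3    3    3    3
  f   4    4    4    4
  a   5    5    5    4
  f   6    6    6    5
Edit distance = dp[6][3] = 5

5


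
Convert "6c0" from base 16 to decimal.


Input: "6c0" in base 16
Positional expansion:
  Digit '6' (value 6) x 16^2 = 1536
  Digit 'c' (value 12) x 16^1 = 192
  Digit '0' (value 0) x 16^0 = 0
Sum = 1728

1728


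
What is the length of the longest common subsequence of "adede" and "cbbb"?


LCS of "adede" and "cbbb"
DP table:
           c    b    b    b
      0    0    0    0    0
  a   0    0    0    0    0
  d   0    0    0    0    0
  e   0    0    0    0    0
  d   0    0    0    0    0
  e   0    0    0    0    0
LCS length = dp[5][4] = 0

0


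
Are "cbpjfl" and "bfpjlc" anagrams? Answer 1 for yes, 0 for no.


Strings: "cbpjfl", "bfpjlc"
Sorted first:  bcfjlp
Sorted second: bcfjlp
Sorted forms match => anagrams

1


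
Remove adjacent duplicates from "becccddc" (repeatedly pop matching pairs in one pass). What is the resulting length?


Input: becccddc
Stack-based adjacent duplicate removal:
  Read 'b': push. Stack: b
  Read 'e': push. Stack: be
  Read 'c': push. Stack: bec
  Read 'c': matches stack top 'c' => pop. Stack: be
  Read 'c': push. Stack: bec
  Read 'd': push. Stack: becd
  Read 'd': matches stack top 'd' => pop. Stack: bec
  Read 'c': matches stack top 'c' => pop. Stack: be
Final stack: "be" (length 2)

2


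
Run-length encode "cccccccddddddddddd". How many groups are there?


Input: cccccccddddddddddd
Scanning for consecutive runs:
  Group 1: 'c' x 7 (positions 0-6)
  Group 2: 'd' x 11 (positions 7-17)
Total groups: 2

2


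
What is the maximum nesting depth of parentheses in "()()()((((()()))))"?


Input: "()()()((((()()))))"
Tracking depth:
  Position 0 '(': depth becomes 1
  Position 1 ')': depth becomes 0
  Position 2 '(': depth becomes 1
  Position 3 ')': depth becomes 0
  Position 4 '(': depth becomes 1
  Position 5 ')': depth becomes 0
  Position 6 '(': depth becomes 1
  Position 7 '(': depth becomes 2
  Position 8 '(': depth becomes 3
  Position 9 '(': depth becomes 4
  Position 10 '(': depth becomes 5
  Position 11 ')': depth becomes 4
  Position 12 '(': depth becomes 5
  Position 13 ')': depth becomes 4
  Position 14 ')': depth becomes 3
  Position 15 ')': depth becomes 2
  Position 16 ')': depth becomes 1
  Position 17 ')': depth becomes 0
Maximum depth reached: 5

5


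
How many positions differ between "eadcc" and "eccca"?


Comparing "eadcc" and "eccca" position by position:
  Position 0: 'e' vs 'e' => same
  Position 1: 'a' vs 'c' => DIFFER
  Position 2: 'd' vs 'c' => DIFFER
  Position 3: 'c' vs 'c' => same
  Position 4: 'c' vs 'a' => DIFFER
Positions that differ: 3

3


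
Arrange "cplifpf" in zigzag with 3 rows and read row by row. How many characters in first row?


Zigzag "cplifpf" into 3 rows:
Placing characters:
  'c' => row 0
  'p' => row 1
  'l' => row 2
  'i' => row 1
  'f' => row 0
  'p' => row 1
  'f' => row 2
Rows:
  Row 0: "cf"
  Row 1: "pip"
  Row 2: "lf"
First row length: 2

2


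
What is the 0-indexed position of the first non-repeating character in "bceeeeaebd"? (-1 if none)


Input: bceeeeaebd
Character frequencies:
  'a': 1
  'b': 2
  'c': 1
  'd': 1
  'e': 5
Scanning left to right for freq == 1:
  Position 0 ('b'): freq=2, skip
  Position 1 ('c'): unique! => answer = 1

1


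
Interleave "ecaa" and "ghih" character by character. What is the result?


Interleaving "ecaa" and "ghih":
  Position 0: 'e' from first, 'g' from second => "eg"
  Position 1: 'c' from first, 'h' from second => "ch"
  Position 2: 'a' from first, 'i' from second => "ai"
  Position 3: 'a' from first, 'h' from second => "ah"
Result: egchaiah

egchaiah


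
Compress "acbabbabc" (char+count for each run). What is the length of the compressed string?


Input: acbabbabc
Runs:
  'a' x 1 => "a1"
  'c' x 1 => "c1"
  'b' x 1 => "b1"
  'a' x 1 => "a1"
  'b' x 2 => "b2"
  'a' x 1 => "a1"
  'b' x 1 => "b1"
  'c' x 1 => "c1"
Compressed: "a1c1b1a1b2a1b1c1"
Compressed length: 16

16


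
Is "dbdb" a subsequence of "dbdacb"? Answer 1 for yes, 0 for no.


Check if "dbdb" is a subsequence of "dbdacb"
Greedy scan:
  Position 0 ('d'): matches sub[0] = 'd'
  Position 1 ('b'): matches sub[1] = 'b'
  Position 2 ('d'): matches sub[2] = 'd'
  Position 3 ('a'): no match needed
  Position 4 ('c'): no match needed
  Position 5 ('b'): matches sub[3] = 'b'
All 4 characters matched => is a subsequence

1


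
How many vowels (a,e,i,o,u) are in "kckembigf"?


Input: kckembigf
Checking each character:
  'k' at position 0: consonant
  'c' at position 1: consonant
  'k' at position 2: consonant
  'e' at position 3: vowel (running total: 1)
  'm' at position 4: consonant
  'b' at position 5: consonant
  'i' at position 6: vowel (running total: 2)
  'g' at position 7: consonant
  'f' at position 8: consonant
Total vowels: 2

2


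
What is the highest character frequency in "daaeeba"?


Input: daaeeba
Character counts:
  'a': 3
  'b': 1
  'd': 1
  'e': 2
Maximum frequency: 3

3


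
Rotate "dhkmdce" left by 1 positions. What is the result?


Input: "dhkmdce", rotate left by 1
First 1 characters: "d"
Remaining characters: "hkmdce"
Concatenate remaining + first: "hkmdce" + "d" = "hkmdced"

hkmdced


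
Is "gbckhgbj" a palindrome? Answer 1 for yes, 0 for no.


Input: gbckhgbj
Reversed: jbghkcbg
  Compare pos 0 ('g') with pos 7 ('j'): MISMATCH
  Compare pos 1 ('b') with pos 6 ('b'): match
  Compare pos 2 ('c') with pos 5 ('g'): MISMATCH
  Compare pos 3 ('k') with pos 4 ('h'): MISMATCH
Result: not a palindrome

0


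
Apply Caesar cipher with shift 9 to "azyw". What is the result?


Caesar cipher: shift "azyw" by 9
  'a' (pos 0) + 9 = pos 9 = 'j'
  'z' (pos 25) + 9 = pos 8 = 'i'
  'y' (pos 24) + 9 = pos 7 = 'h'
  'w' (pos 22) + 9 = pos 5 = 'f'
Result: jihf

jihf


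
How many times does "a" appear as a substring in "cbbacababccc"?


Searching for "a" in "cbbacababccc"
Scanning each position:
  Position 0: "c" => no
  Position 1: "b" => no
  Position 2: "b" => no
  Position 3: "a" => MATCH
  Position 4: "c" => no
  Position 5: "a" => MATCH
  Position 6: "b" => no
  Position 7: "a" => MATCH
  Position 8: "b" => no
  Position 9: "c" => no
  Position 10: "c" => no
  Position 11: "c" => no
Total occurrences: 3

3


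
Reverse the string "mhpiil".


Input: mhpiil
Reading characters right to left:
  Position 5: 'l'
  Position 4: 'i'
  Position 3: 'i'
  Position 2: 'p'
  Position 1: 'h'
  Position 0: 'm'
Reversed: liiphm

liiphm


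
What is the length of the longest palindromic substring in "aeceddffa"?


Input: "aeceddffa"
Checking substrings for palindromes:
  [1:4] "ece" (len 3) => palindrome
  [4:6] "dd" (len 2) => palindrome
  [6:8] "ff" (len 2) => palindrome
Longest palindromic substring: "ece" with length 3

3


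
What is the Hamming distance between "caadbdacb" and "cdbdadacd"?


Comparing "caadbdacb" and "cdbdadacd" position by position:
  Position 0: 'c' vs 'c' => same
  Position 1: 'a' vs 'd' => differ
  Position 2: 'a' vs 'b' => differ
  Position 3: 'd' vs 'd' => same
  Position 4: 'b' vs 'a' => differ
  Position 5: 'd' vs 'd' => same
  Position 6: 'a' vs 'a' => same
  Position 7: 'c' vs 'c' => same
  Position 8: 'b' vs 'd' => differ
Total differences (Hamming distance): 4

4


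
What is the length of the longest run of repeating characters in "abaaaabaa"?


Input: "abaaaabaa"
Scanning for longest run:
  Position 1 ('b'): new char, reset run to 1
  Position 2 ('a'): new char, reset run to 1
  Position 3 ('a'): continues run of 'a', length=2
  Position 4 ('a'): continues run of 'a', length=3
  Position 5 ('a'): continues run of 'a', length=4
  Position 6 ('b'): new char, reset run to 1
  Position 7 ('a'): new char, reset run to 1
  Position 8 ('a'): continues run of 'a', length=2
Longest run: 'a' with length 4

4


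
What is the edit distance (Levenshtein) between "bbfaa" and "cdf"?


Computing edit distance: "bbfaa" -> "cdf"
DP table:
           c    d    f
      0    1    2    3
  b   1    1    2    3
  b   2    2    2    3
  f   3    3    3    2
  a   4    4    4    3
  a   5    5    5    4
Edit distance = dp[5][3] = 4

4


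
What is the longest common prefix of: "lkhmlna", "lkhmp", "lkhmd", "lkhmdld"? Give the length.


Words: lkhmlna, lkhmp, lkhmd, lkhmdld
  Position 0: all 'l' => match
  Position 1: all 'k' => match
  Position 2: all 'h' => match
  Position 3: all 'm' => match
  Position 4: ('l', 'p', 'd', 'd') => mismatch, stop
LCP = "lkhm" (length 4)

4


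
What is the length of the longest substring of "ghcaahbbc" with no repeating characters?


Input: "ghcaahbbc"
Sliding window (track last position of each char):
  Position 0 ('g'): window [0,0] length 1 -- new best
  Position 1 ('h'): window [0,1] length 2 -- new best
  Position 2 ('c'): window [0,2] length 3 -- new best
  Position 3 ('a'): window [0,3] length 4 -- new best
  Position 4 ('a'): repeat (last at 3), move window start to 4
  Position 4 ('a'): window [4,4] length 1
  Position 5 ('h'): window [4,5] length 2
  Position 6 ('b'): window [4,6] length 3
  Position 7 ('b'): repeat (last at 6), move window start to 7
  Position 7 ('b'): window [7,7] length 1
  Position 8 ('c'): window [7,8] length 2
Longest substring with no repeats: "ghca" with length 4

4


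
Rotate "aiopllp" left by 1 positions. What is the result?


Input: "aiopllp", rotate left by 1
First 1 characters: "a"
Remaining characters: "iopllp"
Concatenate remaining + first: "iopllp" + "a" = "iopllpa"

iopllpa


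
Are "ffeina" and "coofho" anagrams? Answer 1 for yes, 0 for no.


Strings: "ffeina", "coofho"
Sorted first:  aeffin
Sorted second: cfhooo
Differ at position 0: 'a' vs 'c' => not anagrams

0


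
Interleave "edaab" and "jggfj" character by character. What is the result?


Interleaving "edaab" and "jggfj":
  Position 0: 'e' from first, 'j' from second => "ej"
  Position 1: 'd' from first, 'g' from second => "dg"
  Position 2: 'a' from first, 'g' from second => "ag"
  Position 3: 'a' from first, 'f' from second => "af"
  Position 4: 'b' from first, 'j' from second => "bj"
Result: ejdgagafbj

ejdgagafbj


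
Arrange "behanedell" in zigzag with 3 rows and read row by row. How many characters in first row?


Zigzag "behanedell" into 3 rows:
Placing characters:
  'b' => row 0
  'e' => row 1
  'h' => row 2
  'a' => row 1
  'n' => row 0
  'e' => row 1
  'd' => row 2
  'e' => row 1
  'l' => row 0
  'l' => row 1
Rows:
  Row 0: "bnl"
  Row 1: "eaeel"
  Row 2: "hd"
First row length: 3

3


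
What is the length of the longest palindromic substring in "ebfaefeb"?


Input: "ebfaefeb"
Checking substrings for palindromes:
  [4:7] "efe" (len 3) => palindrome
Longest palindromic substring: "efe" with length 3

3


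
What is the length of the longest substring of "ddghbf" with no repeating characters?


Input: "ddghbf"
Sliding window (track last position of each char):
  Position 0 ('d'): window [0,0] length 1 -- new best
  Position 1 ('d'): repeat (last at 0), move window start to 1
  Position 1 ('d'): window [1,1] length 1
  Position 2 ('g'): window [1,2] length 2 -- new best
  Position 3 ('h'): window [1,3] length 3 -- new best
  Position 4 ('b'): window [1,4] length 4 -- new best
  Position 5 ('f'): window [1,5] length 5 -- new best
Longest substring with no repeats: "dghbf" with length 5

5


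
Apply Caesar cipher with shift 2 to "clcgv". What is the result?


Caesar cipher: shift "clcgv" by 2
  'c' (pos 2) + 2 = pos 4 = 'e'
  'l' (pos 11) + 2 = pos 13 = 'n'
  'c' (pos 2) + 2 = pos 4 = 'e'
  'g' (pos 6) + 2 = pos 8 = 'i'
  'v' (pos 21) + 2 = pos 23 = 'x'
Result: eneix

eneix


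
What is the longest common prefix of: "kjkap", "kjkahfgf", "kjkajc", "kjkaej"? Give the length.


Words: kjkap, kjkahfgf, kjkajc, kjkaej
  Position 0: all 'k' => match
  Position 1: all 'j' => match
  Position 2: all 'k' => match
  Position 3: all 'a' => match
  Position 4: ('p', 'h', 'j', 'e') => mismatch, stop
LCP = "kjka" (length 4)

4


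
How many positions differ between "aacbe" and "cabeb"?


Comparing "aacbe" and "cabeb" position by position:
  Position 0: 'a' vs 'c' => DIFFER
  Position 1: 'a' vs 'a' => same
  Position 2: 'c' vs 'b' => DIFFER
  Position 3: 'b' vs 'e' => DIFFER
  Position 4: 'e' vs 'b' => DIFFER
Positions that differ: 4

4


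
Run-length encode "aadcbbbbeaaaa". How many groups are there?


Input: aadcbbbbeaaaa
Scanning for consecutive runs:
  Group 1: 'a' x 2 (positions 0-1)
  Group 2: 'd' x 1 (positions 2-2)
  Group 3: 'c' x 1 (positions 3-3)
  Group 4: 'b' x 4 (positions 4-7)
  Group 5: 'e' x 1 (positions 8-8)
  Group 6: 'a' x 4 (positions 9-12)
Total groups: 6

6


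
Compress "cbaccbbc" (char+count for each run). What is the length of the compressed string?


Input: cbaccbbc
Runs:
  'c' x 1 => "c1"
  'b' x 1 => "b1"
  'a' x 1 => "a1"
  'c' x 2 => "c2"
  'b' x 2 => "b2"
  'c' x 1 => "c1"
Compressed: "c1b1a1c2b2c1"
Compressed length: 12

12


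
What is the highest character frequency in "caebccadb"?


Input: caebccadb
Character counts:
  'a': 2
  'b': 2
  'c': 3
  'd': 1
  'e': 1
Maximum frequency: 3

3


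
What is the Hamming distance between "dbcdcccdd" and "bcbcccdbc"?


Comparing "dbcdcccdd" and "bcbcccdbc" position by position:
  Position 0: 'd' vs 'b' => differ
  Position 1: 'b' vs 'c' => differ
  Position 2: 'c' vs 'b' => differ
  Position 3: 'd' vs 'c' => differ
  Position 4: 'c' vs 'c' => same
  Position 5: 'c' vs 'c' => same
  Position 6: 'c' vs 'd' => differ
  Position 7: 'd' vs 'b' => differ
  Position 8: 'd' vs 'c' => differ
Total differences (Hamming distance): 7

7


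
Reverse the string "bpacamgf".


Input: bpacamgf
Reading characters right to left:
  Position 7: 'f'
  Position 6: 'g'
  Position 5: 'm'
  Position 4: 'a'
  Position 3: 'c'
  Position 2: 'a'
  Position 1: 'p'
  Position 0: 'b'
Reversed: fgmacapb

fgmacapb


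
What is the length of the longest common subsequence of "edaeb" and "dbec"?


LCS of "edaeb" and "dbec"
DP table:
           d    b    e    c
      0    0    0    0    0
  e   0    0    0    1    1
  d   0    1    1    1    1
  a   0    1    1    1    1
  e   0    1    1    2    2
  b   0    1    2    2    2
LCS length = dp[5][4] = 2

2


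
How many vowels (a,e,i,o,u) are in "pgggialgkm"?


Input: pgggialgkm
Checking each character:
  'p' at position 0: consonant
  'g' at position 1: consonant
  'g' at position 2: consonant
  'g' at position 3: consonant
  'i' at position 4: vowel (running total: 1)
  'a' at position 5: vowel (running total: 2)
  'l' at position 6: consonant
  'g' at position 7: consonant
  'k' at position 8: consonant
  'm' at position 9: consonant
Total vowels: 2

2


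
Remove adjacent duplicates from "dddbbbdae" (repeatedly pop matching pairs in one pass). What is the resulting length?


Input: dddbbbdae
Stack-based adjacent duplicate removal:
  Read 'd': push. Stack: d
  Read 'd': matches stack top 'd' => pop. Stack: (empty)
  Read 'd': push. Stack: d
  Read 'b': push. Stack: db
  Read 'b': matches stack top 'b' => pop. Stack: d
  Read 'b': push. Stack: db
  Read 'd': push. Stack: dbd
  Read 'a': push. Stack: dbda
  Read 'e': push. Stack: dbdae
Final stack: "dbdae" (length 5)

5


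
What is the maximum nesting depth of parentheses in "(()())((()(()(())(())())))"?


Input: "(()())((()(()(())(())())))"
Tracking depth:
  Position 0 '(': depth becomes 1
  Position 1 '(': depth becomes 2
  Position 2 ')': depth becomes 1
  Position 3 '(': depth becomes 2
  Position 4 ')': depth becomes 1
  Position 5 ')': depth becomes 0
  Position 6 '(': depth becomes 1
  Position 7 '(': depth becomes 2
  Position 8 '(': depth becomes 3
  Position 9 ')': depth becomes 2
  Position 10 '(': depth becomes 3
  Position 11 '(': depth becomes 4
  Position 12 ')': depth becomes 3
  Position 13 '(': depth becomes 4
  Position 14 '(': depth becomes 5
  Position 15 ')': depth becomes 4
  Position 16 ')': depth becomes 3
  Position 17 '(': depth becomes 4
  Position 18 '(': depth becomes 5
  Position 19 ')': depth becomes 4
  Position 20 ')': depth becomes 3
  Position 21 '(': depth becomes 4
  Position 22 ')': depth becomes 3
  Position 23 ')': depth becomes 2
  Position 24 ')': depth becomes 1
  Position 25 ')': depth becomes 0
Maximum depth reached: 5

5


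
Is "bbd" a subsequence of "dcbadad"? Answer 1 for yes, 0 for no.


Check if "bbd" is a subsequence of "dcbadad"
Greedy scan:
  Position 0 ('d'): no match needed
  Position 1 ('c'): no match needed
  Position 2 ('b'): matches sub[0] = 'b'
  Position 3 ('a'): no match needed
  Position 4 ('d'): no match needed
  Position 5 ('a'): no match needed
  Position 6 ('d'): no match needed
Only matched 1/3 characters => not a subsequence

0


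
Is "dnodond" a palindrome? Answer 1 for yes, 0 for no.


Input: dnodond
Reversed: dnodond
  Compare pos 0 ('d') with pos 6 ('d'): match
  Compare pos 1 ('n') with pos 5 ('n'): match
  Compare pos 2 ('o') with pos 4 ('o'): match
Result: palindrome

1


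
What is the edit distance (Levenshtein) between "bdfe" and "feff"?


Computing edit distance: "bdfe" -> "feff"
DP table:
           f    e    f    f
      0    1    2    3    4
  b   1    1    2    3    4
  d   2    2    2    3    4
  f   3    2    3    2    3
  e   4    3    2    3    3
Edit distance = dp[4][4] = 3

3


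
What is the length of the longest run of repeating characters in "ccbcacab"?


Input: "ccbcacab"
Scanning for longest run:
  Position 1 ('c'): continues run of 'c', length=2
  Position 2 ('b'): new char, reset run to 1
  Position 3 ('c'): new char, reset run to 1
  Position 4 ('a'): new char, reset run to 1
  Position 5 ('c'): new char, reset run to 1
  Position 6 ('a'): new char, reset run to 1
  Position 7 ('b'): new char, reset run to 1
Longest run: 'c' with length 2

2


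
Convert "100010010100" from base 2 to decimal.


Input: "100010010100" in base 2
Positional expansion:
  Digit '1' (value 1) x 2^11 = 2048
  Digit '0' (value 0) x 2^10 = 0
  Digit '0' (value 0) x 2^9 = 0
  Digit '0' (value 0) x 2^8 = 0
  Digit '1' (value 1) x 2^7 = 128
  Digit '0' (value 0) x 2^6 = 0
  Digit '0' (value 0) x 2^5 = 0
  Digit '1' (value 1) x 2^4 = 16
  Digit '0' (value 0) x 2^3 = 0
  Digit '1' (value 1) x 2^2 = 4
  Digit '0' (value 0) x 2^1 = 0
  Digit '0' (value 0) x 2^0 = 0
Sum = 2196

2196


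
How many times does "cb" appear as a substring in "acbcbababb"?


Searching for "cb" in "acbcbababb"
Scanning each position:
  Position 0: "ac" => no
  Position 1: "cb" => MATCH
  Position 2: "bc" => no
  Position 3: "cb" => MATCH
  Position 4: "ba" => no
  Position 5: "ab" => no
  Position 6: "ba" => no
  Position 7: "ab" => no
  Position 8: "bb" => no
Total occurrences: 2

2
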